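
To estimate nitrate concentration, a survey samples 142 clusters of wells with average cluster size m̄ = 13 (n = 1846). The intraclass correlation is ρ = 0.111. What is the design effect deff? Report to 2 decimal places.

2.33

deff = 1 + (13 − 1)·0.111 = 1 + 1.332 = 2.332.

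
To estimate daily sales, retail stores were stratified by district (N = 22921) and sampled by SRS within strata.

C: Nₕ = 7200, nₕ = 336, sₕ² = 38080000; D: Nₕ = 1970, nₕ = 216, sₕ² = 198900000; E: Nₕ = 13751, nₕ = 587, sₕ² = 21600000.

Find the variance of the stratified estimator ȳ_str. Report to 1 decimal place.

29396.0

Var(ȳ_str) = Σₕ Wₕ²(1 − fₕ)sₕ²/nₕ with Wₕ = Nₕ/N, N = 22921.
C: Wₕ = 0.31412242; term = 0.31412242²·(1 − 0.04666667)·38080000/336 = 10661.058.
D: Wₕ = 0.08594738; term = 0.08594738²·(1 − 0.10964467)·198900000/216 = 6056.3327.
E: Wₕ = 0.59993020; term = 0.59993020²·(1 − 0.04268780)·21600000/587 = 12678.582.
Sum = 29395.973.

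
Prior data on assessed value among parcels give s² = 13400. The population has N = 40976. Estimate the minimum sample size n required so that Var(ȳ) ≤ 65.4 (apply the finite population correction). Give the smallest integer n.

204

Without fpc, n₀ = s²/D = 13400/65.4 = 204.8930.
With fpc, (1 − n/N)·s²/n ≤ D requires n ≥ n₀/(1 + n₀/N) = 204.8930/(1 + 204.8930/40976) = 203.8736.
Rounding up, n = 204.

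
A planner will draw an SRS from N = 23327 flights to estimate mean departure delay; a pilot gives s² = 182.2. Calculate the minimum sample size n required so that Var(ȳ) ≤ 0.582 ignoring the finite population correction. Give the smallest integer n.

314

Without fpc, n₀ = s²/D = 182.2/0.582 = 313.0584.
Rounding up, n = 314.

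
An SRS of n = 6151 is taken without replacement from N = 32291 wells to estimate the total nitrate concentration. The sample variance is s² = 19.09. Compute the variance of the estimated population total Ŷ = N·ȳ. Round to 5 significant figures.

2.6197 × 10^6

Var(Ŷ) = N²·Var(ȳ) = N²·(1 − n/N)·s²/n.
f = 6151/32291 = 0.19048651; Var(ȳ) = 0.80951349·19.09/6151 = 0.002512374.
Var(Ŷ) = 32291² · 0.002512374 = 2.6196742 × 10^6.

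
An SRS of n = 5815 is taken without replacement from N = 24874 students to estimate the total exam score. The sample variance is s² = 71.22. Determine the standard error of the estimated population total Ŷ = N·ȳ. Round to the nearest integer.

2410

Var(Ŷ) = N²·Var(ȳ) = N²·(1 − n/N)·s²/n.
f = 5815/24874 = 0.23377824; Var(ȳ) = 0.76622176·71.22/5815 = 0.0093844047.
Var(Ŷ) = 24874² · 0.0093844047 = 5.8062802 × 10^6.
SE(Ŷ) = √(5.8062802 × 10^6) = 2410.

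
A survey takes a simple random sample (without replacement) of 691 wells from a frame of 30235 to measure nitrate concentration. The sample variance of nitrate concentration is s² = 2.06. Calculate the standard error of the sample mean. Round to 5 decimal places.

Under SRS without replacement, Var(ȳ) = (1 − f)·s²/n with f = n/N = 691/30235 = 0.02285431.
Var(ȳ) = (1 − 0.02285431)·2.06/691 = 0.97714569·0.0029811867 = 0.0029130537.
SE(ȳ) = √(0.0029130537) = 0.05397.

0.05397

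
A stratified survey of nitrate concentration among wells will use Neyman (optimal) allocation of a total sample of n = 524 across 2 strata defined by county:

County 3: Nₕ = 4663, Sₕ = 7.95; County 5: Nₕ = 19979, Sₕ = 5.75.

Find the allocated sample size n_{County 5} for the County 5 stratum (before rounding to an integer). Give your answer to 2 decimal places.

396.16

Neyman allocation: nₕ = n·NₕSₕ / Σⱼ NⱼSⱼ.
Σ NⱼSⱼ = 4663·7.95 + 19979·5.75 = 151950.1.
n_{County 5} = 524·19979·5.75 / 151950.1 = 396.16.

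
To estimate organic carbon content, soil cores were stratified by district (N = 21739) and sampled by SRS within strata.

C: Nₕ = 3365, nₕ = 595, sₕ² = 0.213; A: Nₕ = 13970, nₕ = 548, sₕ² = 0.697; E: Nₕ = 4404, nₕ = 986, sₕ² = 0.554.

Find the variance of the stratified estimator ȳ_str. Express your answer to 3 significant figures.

5.30 × 10^-4

Var(ȳ_str) = Σₕ Wₕ²(1 − fₕ)sₕ²/nₕ with Wₕ = Nₕ/N, N = 21739.
C: Wₕ = 0.15479093; term = 0.15479093²·(1 − 0.17682021)·0.213/595 = 7.0607096 × 10^-6.
A: Wₕ = 0.64262386; term = 0.64262386²·(1 − 0.03922691)·0.697/548 = 5.0464588 × 10^-4.
E: Wₕ = 0.20258522; term = 0.20258522²·(1 − 0.22388738)·0.554/986 = 1.7896706 × 10^-5.
Sum = 5.296033 × 10^-4.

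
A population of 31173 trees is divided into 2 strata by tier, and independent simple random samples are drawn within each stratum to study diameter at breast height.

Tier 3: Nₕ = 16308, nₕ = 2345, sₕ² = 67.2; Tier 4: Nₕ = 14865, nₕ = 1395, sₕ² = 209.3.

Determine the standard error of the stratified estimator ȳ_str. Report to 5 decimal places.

0.19398

Var(ȳ_str) = Σₕ Wₕ²(1 − fₕ)sₕ²/nₕ with Wₕ = Nₕ/N, N = 31173.
Tier 3: Wₕ = 0.52314503; term = 0.52314503²·(1 − 0.14379446)·67.2/2345 = 0.006715041.
Tier 4: Wₕ = 0.47685497; term = 0.47685497²·(1 − 0.09384460)·209.3/1395 = 0.030915077.
Sum = 0.037630118.
SE = √(0.037630118) = 0.19398.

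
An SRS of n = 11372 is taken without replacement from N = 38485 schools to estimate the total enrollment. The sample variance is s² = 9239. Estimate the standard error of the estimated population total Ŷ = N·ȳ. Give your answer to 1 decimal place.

Var(Ŷ) = N²·Var(ȳ) = N²·(1 − n/N)·s²/n.
f = 11372/38485 = 0.29549175; Var(ȳ) = 0.70450825·9239/11372 = 0.57236649.
Var(Ŷ) = 38485² · 0.57236649 = 8.4772928 × 10^8.
SE(Ŷ) = √(8.4772928 × 10^8) = 29115.8.

29115.8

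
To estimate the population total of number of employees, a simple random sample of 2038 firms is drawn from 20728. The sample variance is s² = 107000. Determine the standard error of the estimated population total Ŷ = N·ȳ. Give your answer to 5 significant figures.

142620

Var(Ŷ) = N²·Var(ȳ) = N²·(1 − n/N)·s²/n.
f = 2038/20728 = 0.09832111; Var(ȳ) = 0.90167889·107000/2038 = 47.340354.
Var(Ŷ) = 20728² · 47.340354 = 2.0339782 × 10^10.
SE(Ŷ) = √(2.0339782 × 10^10) = 142620.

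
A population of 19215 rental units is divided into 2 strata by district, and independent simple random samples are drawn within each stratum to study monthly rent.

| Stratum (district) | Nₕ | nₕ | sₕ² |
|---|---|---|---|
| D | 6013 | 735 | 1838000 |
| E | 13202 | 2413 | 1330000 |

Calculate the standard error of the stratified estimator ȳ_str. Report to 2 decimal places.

Var(ȳ_str) = Σₕ Wₕ²(1 − fₕ)sₕ²/nₕ with Wₕ = Nₕ/N, N = 19215.
D: Wₕ = 0.31293260; term = 0.31293260²·(1 − 0.12223516)·1838000/735 = 214.95026.
E: Wₕ = 0.68706740; term = 0.68706740²·(1 − 0.18277534)·1330000/2413 = 212.63486.
Sum = 427.58512.
SE = √(427.58512) = 20.68.

20.68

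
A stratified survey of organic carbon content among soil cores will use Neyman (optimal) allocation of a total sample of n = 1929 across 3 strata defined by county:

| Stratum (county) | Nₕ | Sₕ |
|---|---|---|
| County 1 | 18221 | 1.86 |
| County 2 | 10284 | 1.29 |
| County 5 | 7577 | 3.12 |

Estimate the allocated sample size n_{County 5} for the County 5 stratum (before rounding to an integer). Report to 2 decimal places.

644.12

Neyman allocation: nₕ = n·NₕSₕ / Σⱼ NⱼSⱼ.
Σ NⱼSⱼ = 18221·1.86 + 10284·1.29 + 7577·3.12 = 70797.66.
n_{County 5} = 1929·7577·3.12 / 70797.66 = 644.12.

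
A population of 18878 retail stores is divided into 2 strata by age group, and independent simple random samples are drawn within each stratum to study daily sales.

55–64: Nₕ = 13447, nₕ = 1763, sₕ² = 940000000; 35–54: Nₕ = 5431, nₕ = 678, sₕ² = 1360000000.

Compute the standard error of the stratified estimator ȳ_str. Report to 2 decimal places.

616.73

Var(ȳ_str) = Σₕ Wₕ²(1 − fₕ)sₕ²/nₕ with Wₕ = Nₕ/N, N = 18878.
55–64: Wₕ = 0.71231063; term = 0.71231063²·(1 − 0.13110731)·940000000/1763 = 235060.97.
35–54: Wₕ = 0.28768937; term = 0.28768937²·(1 − 0.12483889)·1360000000/678 = 145293.06.
Sum = 380354.03.
SE = √(380354.03) = 616.73.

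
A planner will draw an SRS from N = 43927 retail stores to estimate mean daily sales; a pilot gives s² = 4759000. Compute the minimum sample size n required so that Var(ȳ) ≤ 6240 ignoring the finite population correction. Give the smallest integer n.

763

Without fpc, n₀ = s²/D = 4759000/6240 = 762.6603.
Rounding up, n = 763.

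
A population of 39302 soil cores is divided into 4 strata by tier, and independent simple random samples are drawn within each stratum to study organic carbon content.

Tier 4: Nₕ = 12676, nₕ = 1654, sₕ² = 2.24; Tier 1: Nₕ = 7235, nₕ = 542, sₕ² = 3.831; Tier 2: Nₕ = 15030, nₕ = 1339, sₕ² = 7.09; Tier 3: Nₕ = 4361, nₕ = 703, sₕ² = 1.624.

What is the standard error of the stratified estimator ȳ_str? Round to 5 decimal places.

Var(ȳ_str) = Σₕ Wₕ²(1 − fₕ)sₕ²/nₕ with Wₕ = Nₕ/N, N = 39302.
Tier 4: Wₕ = 0.32252812; term = 0.32252812²·(1 − 0.13048280)·2.24/1654 = 1.2249711 × 10^-4.
Tier 1: Wₕ = 0.18408732; term = 0.18408732²·(1 − 0.07491361)·3.831/542 = 2.2158631 × 10^-4.
Tier 2: Wₕ = 0.38242329; term = 0.38242329²·(1 − 0.08908849)·7.09/1339 = 7.0539196 × 10^-4.
Tier 3: Wₕ = 0.11096127; term = 0.11096127²·(1 − 0.16120156)·1.624/703 = 2.3857843 × 10^-5.
Sum = 0.0010733332.
SE = √(0.0010733332) = 0.03276.

0.03276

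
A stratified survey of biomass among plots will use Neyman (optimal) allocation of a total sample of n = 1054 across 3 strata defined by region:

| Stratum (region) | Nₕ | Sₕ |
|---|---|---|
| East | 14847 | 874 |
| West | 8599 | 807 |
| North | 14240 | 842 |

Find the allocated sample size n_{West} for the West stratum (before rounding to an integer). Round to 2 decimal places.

Neyman allocation: nₕ = n·NₕSₕ / Σⱼ NⱼSⱼ.
Σ NⱼSⱼ = 14847·874 + 8599·807 + 14240·842 = 3.1905751 × 10^7.
n_{West} = 1054·8599·807 / (3.1905751 × 10^7) = 229.24.

229.24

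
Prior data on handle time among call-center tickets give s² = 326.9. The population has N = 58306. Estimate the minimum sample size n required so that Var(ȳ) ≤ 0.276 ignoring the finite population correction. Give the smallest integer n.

1185

Without fpc, n₀ = s²/D = 326.9/0.276 = 1184.4203.
Rounding up, n = 1185.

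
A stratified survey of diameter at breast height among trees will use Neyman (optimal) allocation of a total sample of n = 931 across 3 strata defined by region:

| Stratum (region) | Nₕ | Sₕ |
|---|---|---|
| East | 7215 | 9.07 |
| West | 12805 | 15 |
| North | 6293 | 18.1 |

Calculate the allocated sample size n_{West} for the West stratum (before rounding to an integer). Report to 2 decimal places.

Neyman allocation: nₕ = n·NₕSₕ / Σⱼ NⱼSⱼ.
Σ NⱼSⱼ = 7215·9.07 + 12805·15 + 6293·18.1 = 371418.35.
n_{West} = 931·12805·15 / 371418.35 = 481.46.

481.46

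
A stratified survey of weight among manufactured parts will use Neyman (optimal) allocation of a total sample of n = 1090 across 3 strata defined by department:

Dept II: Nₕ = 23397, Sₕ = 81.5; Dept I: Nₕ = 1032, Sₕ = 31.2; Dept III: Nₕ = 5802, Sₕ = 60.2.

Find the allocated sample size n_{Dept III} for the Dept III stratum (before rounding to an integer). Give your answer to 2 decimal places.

Neyman allocation: nₕ = n·NₕSₕ / Σⱼ NⱼSⱼ.
Σ NⱼSⱼ = 23397·81.5 + 1032·31.2 + 5802·60.2 = 2.2883343 × 10^6.
n_{Dept III} = 1090·5802·60.2 / (2.2883343 × 10^6) = 166.37.

166.37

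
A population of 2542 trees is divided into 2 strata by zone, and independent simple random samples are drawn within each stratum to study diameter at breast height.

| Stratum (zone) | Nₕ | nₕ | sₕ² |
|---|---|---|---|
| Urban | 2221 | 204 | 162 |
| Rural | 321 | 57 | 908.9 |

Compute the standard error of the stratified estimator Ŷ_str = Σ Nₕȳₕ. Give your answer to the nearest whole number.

Var(Ŷ_str) = Σₕ Nₕ²(1 − fₕ)sₕ²/nₕ.
Urban: 2221²·(1 − 204/2221)·162/204 = 3.5574541 × 10^6.
Rural: 321²·(1 − 57/321)·908.9/57 = 1.3512951 × 10^6.
Sum = 4.9087492 × 10^6.
SE = √(4.9087492 × 10^6) = 2216.

2216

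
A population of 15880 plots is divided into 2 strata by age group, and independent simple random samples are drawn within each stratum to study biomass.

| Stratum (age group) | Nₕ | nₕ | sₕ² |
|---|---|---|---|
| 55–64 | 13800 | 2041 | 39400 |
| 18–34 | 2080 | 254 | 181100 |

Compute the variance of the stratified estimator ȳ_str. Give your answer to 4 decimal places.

23.1609

Var(ȳ_str) = Σₕ Wₕ²(1 − fₕ)sₕ²/nₕ with Wₕ = Nₕ/N, N = 15880.
55–64: Wₕ = 0.86901763; term = 0.86901763²·(1 − 0.14789855)·39400/2041 = 12.422291.
18–34: Wₕ = 0.13098237; term = 0.13098237²·(1 − 0.12211538)·181100/254 = 10.738604.
Sum = 23.160895.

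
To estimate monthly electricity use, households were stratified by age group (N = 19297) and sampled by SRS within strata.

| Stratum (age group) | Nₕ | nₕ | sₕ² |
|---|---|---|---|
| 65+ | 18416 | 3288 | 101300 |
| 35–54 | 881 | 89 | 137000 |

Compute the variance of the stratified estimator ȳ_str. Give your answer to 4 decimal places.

25.9346

Var(ȳ_str) = Σₕ Wₕ²(1 − fₕ)sₕ²/nₕ with Wₕ = Nₕ/N, N = 19297.
65+: Wₕ = 0.95434524; term = 0.95434524²·(1 − 0.17854040)·101300/3288 = 23.050209.
35–54: Wₕ = 0.04565476; term = 0.04565476²·(1 − 0.10102157)·137000/89 = 2.8843772.
Sum = 25.934586.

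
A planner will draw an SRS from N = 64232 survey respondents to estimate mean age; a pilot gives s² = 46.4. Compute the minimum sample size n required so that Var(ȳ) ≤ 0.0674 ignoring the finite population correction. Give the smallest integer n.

Without fpc, n₀ = s²/D = 46.4/0.0674 = 688.4273.
Rounding up, n = 689.

689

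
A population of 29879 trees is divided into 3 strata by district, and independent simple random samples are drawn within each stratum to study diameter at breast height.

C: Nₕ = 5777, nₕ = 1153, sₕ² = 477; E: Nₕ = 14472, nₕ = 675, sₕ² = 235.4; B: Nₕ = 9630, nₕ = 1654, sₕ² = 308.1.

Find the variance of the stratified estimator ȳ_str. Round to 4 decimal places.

0.1064

Var(ȳ_str) = Σₕ Wₕ²(1 − fₕ)sₕ²/nₕ with Wₕ = Nₕ/N, N = 29879.
C: Wₕ = 0.19334650; term = 0.19334650²·(1 − 0.19958456)·477/1153 = 0.01237876.
E: Wₕ = 0.48435356; term = 0.48435356²·(1 − 0.04664179)·235.4/675 = 0.077998058.
B: Wₕ = 0.32229994; term = 0.32229994²·(1 − 0.17175493)·308.1/1654 = 0.016026383.
Sum = 0.1064032.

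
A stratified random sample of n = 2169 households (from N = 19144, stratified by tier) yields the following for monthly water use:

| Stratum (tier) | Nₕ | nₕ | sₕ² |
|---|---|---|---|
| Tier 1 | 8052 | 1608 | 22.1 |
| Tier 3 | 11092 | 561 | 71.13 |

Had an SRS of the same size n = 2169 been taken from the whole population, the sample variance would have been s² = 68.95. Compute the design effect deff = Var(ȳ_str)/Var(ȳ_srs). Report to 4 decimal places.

1.5027

Var(ȳ_str) = Σ Wₕ²(1−fₕ)sₕ²/nₕ with Wₕ = Nₕ/19144:
  Tier 1: (8052/19144)²·(1−1608/8052)·22.1/1608 = 0.0019458088
  Tier 3: (11092/19144)²·(1−561/11092)·71.13/561 = 0.040411414
  → Var(ȳ_str) = 0.042357223.
Var(ȳ_srs) = (1 − 2169/19144)·68.95/2169 = 0.028187192.
deff = 0.042357223 / 0.028187192 = 1.5027.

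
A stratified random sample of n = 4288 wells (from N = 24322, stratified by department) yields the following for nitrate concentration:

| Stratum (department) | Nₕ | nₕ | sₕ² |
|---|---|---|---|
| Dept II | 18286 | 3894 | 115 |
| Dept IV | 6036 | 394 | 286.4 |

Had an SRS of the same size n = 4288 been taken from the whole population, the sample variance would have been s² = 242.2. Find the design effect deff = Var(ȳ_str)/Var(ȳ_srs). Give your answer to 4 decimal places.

1.1818

Var(ȳ_str) = Σ Wₕ²(1−fₕ)sₕ²/nₕ with Wₕ = Nₕ/24322:
  Dept II: (18286/24322)²·(1−3894/18286)·115/3894 = 0.013138422
  Dept IV: (6036/24322)²·(1−394/6036)·286.4/394 = 0.041846635
  → Var(ȳ_str) = 0.054985057.
Var(ȳ_srs) = (1 − 4288/24322)·242.2/4288 = 0.046525146.
deff = 0.054985057 / 0.046525146 = 1.1818.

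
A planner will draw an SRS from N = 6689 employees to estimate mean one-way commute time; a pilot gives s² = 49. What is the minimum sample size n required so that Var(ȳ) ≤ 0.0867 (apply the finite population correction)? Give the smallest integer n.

522

Without fpc, n₀ = s²/D = 49/0.0867 = 565.1672.
With fpc, (1 − n/N)·s²/n ≤ D requires n ≥ n₀/(1 + n₀/N) = 565.1672/(1 + 565.1672/6689) = 521.1354.
Rounding up, n = 522.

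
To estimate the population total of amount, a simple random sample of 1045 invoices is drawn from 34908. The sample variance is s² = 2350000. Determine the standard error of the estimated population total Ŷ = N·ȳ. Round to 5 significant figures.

1.6304 × 10^6

Var(Ŷ) = N²·Var(ȳ) = N²·(1 − n/N)·s²/n.
f = 1045/34908 = 0.02993583; Var(ȳ) = 0.97006417·2350000/1045 = 2181.484.
Var(Ŷ) = 34908² · 2181.484 = 2.6582876 × 10^12.
SE(Ŷ) = √(2.6582876 × 10^12) = 1.6304 × 10^6.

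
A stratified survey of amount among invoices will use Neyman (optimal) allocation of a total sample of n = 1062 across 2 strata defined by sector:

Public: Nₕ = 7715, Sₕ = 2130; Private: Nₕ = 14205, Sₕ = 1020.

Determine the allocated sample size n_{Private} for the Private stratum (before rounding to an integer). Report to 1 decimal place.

497.6

Neyman allocation: nₕ = n·NₕSₕ / Σⱼ NⱼSⱼ.
Σ NⱼSⱼ = 7715·2130 + 14205·1020 = 3.092205 × 10^7.
n_{Private} = 1062·14205·1020 / (3.092205 × 10^7) = 497.6.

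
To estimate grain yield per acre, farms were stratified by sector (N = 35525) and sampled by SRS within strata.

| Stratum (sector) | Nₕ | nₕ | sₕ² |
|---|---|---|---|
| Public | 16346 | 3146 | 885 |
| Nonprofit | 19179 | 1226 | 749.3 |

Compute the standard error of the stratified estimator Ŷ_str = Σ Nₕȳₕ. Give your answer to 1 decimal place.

16466.2

Var(Ŷ_str) = Σₕ Nₕ²(1 − fₕ)sₕ²/nₕ.
Public: 16346²·(1 − 3146/16346)·885/3146 = 6.0697385 × 10^7.
Nonprofit: 19179²·(1 − 1226/19179)·749.3/1226 = 2.1043998 × 10^8.
Sum = 2.7113737 × 10^8.
SE = √(2.7113737 × 10^8) = 16466.2.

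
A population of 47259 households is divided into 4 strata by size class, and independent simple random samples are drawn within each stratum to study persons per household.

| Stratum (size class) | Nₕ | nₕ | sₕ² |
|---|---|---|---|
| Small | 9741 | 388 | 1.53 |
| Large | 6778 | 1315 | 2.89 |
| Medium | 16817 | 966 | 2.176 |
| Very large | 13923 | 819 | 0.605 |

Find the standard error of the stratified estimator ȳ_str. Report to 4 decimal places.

0.0229

Var(ȳ_str) = Σₕ Wₕ²(1 − fₕ)sₕ²/nₕ with Wₕ = Nₕ/N, N = 47259.
Small: Wₕ = 0.20611947; term = 0.20611947²·(1 − 0.03983164)·1.53/388 = 1.6085891 × 10^-4.
Large: Wₕ = 0.14342242; term = 0.14342242²·(1 − 0.19401003)·2.89/1315 = 3.6436428 × 10^-5.
Medium: Wₕ = 0.35584756; term = 0.35584756²·(1 − 0.05744187)·2.176/966 = 2.6885486 × 10^-4.
Very large: Wₕ = 0.29461055; term = 0.29461055²·(1 − 0.05882353)·0.605/819 = 6.0344699 × 10^-5.
Sum = 5.264949 × 10^-4.
SE = √(5.264949 × 10^-4) = 0.0229.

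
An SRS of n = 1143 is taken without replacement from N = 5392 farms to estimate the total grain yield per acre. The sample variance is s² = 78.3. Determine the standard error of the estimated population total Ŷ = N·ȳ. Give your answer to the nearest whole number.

1253

Var(Ŷ) = N²·Var(ȳ) = N²·(1 − n/N)·s²/n.
f = 1143/5392 = 0.21198071; Var(ȳ) = 0.78801929·78.3/1143 = 0.053982424.
Var(Ŷ) = 5392² · 0.053982424 = 1.5694669 × 10^6.
SE(Ŷ) = √(1.5694669 × 10^6) = 1253.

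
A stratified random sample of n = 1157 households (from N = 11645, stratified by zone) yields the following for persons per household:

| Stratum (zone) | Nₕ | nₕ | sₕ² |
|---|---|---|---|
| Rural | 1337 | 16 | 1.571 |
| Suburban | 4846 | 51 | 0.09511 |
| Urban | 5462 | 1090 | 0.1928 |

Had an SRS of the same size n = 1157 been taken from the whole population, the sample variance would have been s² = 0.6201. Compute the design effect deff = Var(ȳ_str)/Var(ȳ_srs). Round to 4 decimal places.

Var(ȳ_str) = Σ Wₕ²(1−fₕ)sₕ²/nₕ with Wₕ = Nₕ/11645:
  Rural: (1337/11645)²·(1−16/1337)·1.571/16 = 0.001278826
  Suburban: (4846/11645)²·(1−51/4846)·0.09511/51 = 3.1955752 × 10^-4
  Urban: (5462/11645)²·(1−1090/5462)·0.1928/1090 = 3.1148232 × 10^-5
  → Var(ȳ_str) = 0.0016295318.
Var(ȳ_srs) = (1 − 1157/11645)·0.6201/1157 = 4.8270473 × 10^-4.
deff = 0.0016295318 / (4.8270473 × 10^-4) = 3.3758.

3.3758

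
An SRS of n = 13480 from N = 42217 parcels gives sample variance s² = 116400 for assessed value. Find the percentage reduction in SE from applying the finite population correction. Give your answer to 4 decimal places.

f = n/N = 13480/42217 = 0.31930265.
SE_no-fpc = √(s²/n) = 2.9385396; SE_fpc = √((1−f)s²/n) = 2.424424.
Ratio = √(1−f) = 0.82504385. Reduction = 100·(1 − 0.82504385) = 17.4956%.

17.4956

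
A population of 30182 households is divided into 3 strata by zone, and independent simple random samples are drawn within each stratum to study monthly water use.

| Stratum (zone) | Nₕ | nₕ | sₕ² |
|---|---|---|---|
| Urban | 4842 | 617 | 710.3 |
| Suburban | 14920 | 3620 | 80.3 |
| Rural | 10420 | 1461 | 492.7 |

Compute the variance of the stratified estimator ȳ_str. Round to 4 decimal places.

0.0645

Var(ȳ_str) = Σₕ Wₕ²(1 − fₕ)sₕ²/nₕ with Wₕ = Nₕ/N, N = 30182.
Urban: Wₕ = 0.16042674; term = 0.16042674²·(1 − 0.12742668)·710.3/617 = 0.02585307.
Suburban: Wₕ = 0.49433437; term = 0.49433437²·(1 − 0.24262735)·80.3/3620 = 0.0041054258.
Rural: Wₕ = 0.34523888; term = 0.34523888²·(1 − 0.14021113)·492.7/1461 = 0.034559191.
Sum = 0.064517687.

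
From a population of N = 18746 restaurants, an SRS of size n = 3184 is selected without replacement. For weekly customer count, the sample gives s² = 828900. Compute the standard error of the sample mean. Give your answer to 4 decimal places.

Under SRS without replacement, Var(ȳ) = (1 − f)·s²/n with f = n/N = 3184/18746 = 0.16984957.
Var(ȳ) = (1 − 0.16984957)·828900/3184 = 0.83015043·260.33291 = 216.11548.
SE(ȳ) = √(216.11548) = 14.7009.

14.7009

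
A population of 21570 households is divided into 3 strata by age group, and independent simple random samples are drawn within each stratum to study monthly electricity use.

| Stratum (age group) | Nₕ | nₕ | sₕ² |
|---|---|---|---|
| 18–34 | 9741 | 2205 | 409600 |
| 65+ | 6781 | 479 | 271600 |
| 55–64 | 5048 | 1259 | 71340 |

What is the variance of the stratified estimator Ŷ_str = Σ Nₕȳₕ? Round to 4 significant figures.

3.895 × 10^10

Var(Ŷ_str) = Σₕ Nₕ²(1 − fₕ)sₕ²/nₕ.
18–34: 9741²·(1 − 2205/9741)·409600/2205 = 1.3636276 × 10^10.
65+: 6781²·(1 − 479/6781)·271600/479 = 2.4230724 × 10^10.
55–64: 5048²·(1 − 1259/5048)·71340/1259 = 1.0838054 × 10^9.
Sum = 3.8950805 × 10^10.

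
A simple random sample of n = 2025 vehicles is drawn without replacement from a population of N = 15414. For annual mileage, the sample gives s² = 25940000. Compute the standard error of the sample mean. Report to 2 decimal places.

105.48

Under SRS without replacement, Var(ȳ) = (1 − f)·s²/n with f = n/N = 2025/15414 = 0.13137408.
Var(ȳ) = (1 − 0.13137408)·25940000/2025 = 0.86862592·12809.877 = 11126.991.
SE(ȳ) = √(11126.991) = 105.48.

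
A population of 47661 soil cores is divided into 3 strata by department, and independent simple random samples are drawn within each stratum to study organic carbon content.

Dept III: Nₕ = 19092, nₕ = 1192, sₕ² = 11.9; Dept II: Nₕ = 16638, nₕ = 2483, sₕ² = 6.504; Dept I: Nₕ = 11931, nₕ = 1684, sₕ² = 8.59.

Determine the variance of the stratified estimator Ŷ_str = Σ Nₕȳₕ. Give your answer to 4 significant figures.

4.652 × 10^6

Var(Ŷ_str) = Σₕ Nₕ²(1 − fₕ)sₕ²/nₕ.
Dept III: 19092²·(1 − 1192/19092)·11.9/1192 = 3.411734 × 10^6.
Dept II: 16638²·(1 − 2483/16638)·6.504/2483 = 616900.05.
Dept I: 11931²·(1 − 1684/11931)·8.59/1684 = 623626.64.
Sum = 4.6522607 × 10^6.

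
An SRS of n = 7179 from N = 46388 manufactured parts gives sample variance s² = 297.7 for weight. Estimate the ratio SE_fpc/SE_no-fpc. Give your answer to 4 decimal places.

0.9194

f = n/N = 7179/46388 = 0.15475985.
SE_no-fpc = √(s²/n) = 0.20363735; SE_fpc = √((1−f)s²/n) = 0.18721796.
Ratio = √(1−f) = 0.91936943.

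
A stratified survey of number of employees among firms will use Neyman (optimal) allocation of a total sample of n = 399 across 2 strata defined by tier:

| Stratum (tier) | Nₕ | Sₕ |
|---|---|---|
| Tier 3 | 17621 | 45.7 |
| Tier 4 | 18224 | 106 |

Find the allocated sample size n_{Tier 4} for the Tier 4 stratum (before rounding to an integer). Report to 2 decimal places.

Neyman allocation: nₕ = n·NₕSₕ / Σⱼ NⱼSⱼ.
Σ NⱼSⱼ = 17621·45.7 + 18224·106 = 2.7370237 × 10^6.
n_{Tier 4} = 399·18224·106 / (2.7370237 × 10^6) = 281.61.

281.61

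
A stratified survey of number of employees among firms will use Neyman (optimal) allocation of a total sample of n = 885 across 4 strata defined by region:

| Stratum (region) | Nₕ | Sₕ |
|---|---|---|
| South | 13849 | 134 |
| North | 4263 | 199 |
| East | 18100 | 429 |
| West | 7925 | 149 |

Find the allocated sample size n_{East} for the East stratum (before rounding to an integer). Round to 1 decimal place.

Neyman allocation: nₕ = n·NₕSₕ / Σⱼ NⱼSⱼ.
Σ NⱼSⱼ = 13849·134 + 4263·199 + 18100·429 + 7925·149 = 1.1649828 × 10^7.
n_{East} = 885·18100·429 / (1.1649828 × 10^7) = 589.9.

589.9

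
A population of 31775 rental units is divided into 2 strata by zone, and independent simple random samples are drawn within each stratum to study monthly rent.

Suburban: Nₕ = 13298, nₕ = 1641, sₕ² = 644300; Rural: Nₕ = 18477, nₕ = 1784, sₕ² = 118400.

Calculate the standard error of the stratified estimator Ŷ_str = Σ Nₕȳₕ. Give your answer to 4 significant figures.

Var(Ŷ_str) = Σₕ Nₕ²(1 − fₕ)sₕ²/nₕ.
Suburban: 13298²·(1 − 1641/13298)·644300/1641 = 6.0862905 × 10^10.
Rural: 18477²·(1 − 1784/18477)·118400/1784 = 2.0470229 × 10^10.
Sum = 8.1333134 × 10^10.
SE = √(8.1333134 × 10^10) = 285200.

285200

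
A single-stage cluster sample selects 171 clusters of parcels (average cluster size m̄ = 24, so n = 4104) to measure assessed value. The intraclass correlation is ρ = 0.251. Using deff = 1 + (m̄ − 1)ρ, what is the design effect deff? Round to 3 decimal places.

6.773

deff = 1 + (24 − 1)·0.251 = 1 + 5.773 = 6.773.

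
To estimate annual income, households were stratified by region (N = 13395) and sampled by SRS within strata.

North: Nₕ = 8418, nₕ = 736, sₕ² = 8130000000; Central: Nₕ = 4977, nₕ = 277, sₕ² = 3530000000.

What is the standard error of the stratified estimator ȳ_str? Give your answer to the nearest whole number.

Var(ȳ_str) = Σₕ Wₕ²(1 − fₕ)sₕ²/nₕ with Wₕ = Nₕ/N, N = 13395.
North: Wₕ = 0.62844345; term = 0.62844345²·(1 − 0.08743169)·8130000000/736 = 3.9811681 × 10^6.
Central: Wₕ = 0.37155655; term = 0.37155655²·(1 − 0.05565602)·3530000000/277 = 1.661403 × 10^6.
Sum = 5.6425711 × 10^6.
SE = √(5.6425711 × 10^6) = 2375.

2375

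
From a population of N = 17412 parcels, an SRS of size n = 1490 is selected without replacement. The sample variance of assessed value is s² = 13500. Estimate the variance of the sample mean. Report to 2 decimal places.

8.29

Under SRS without replacement, Var(ȳ) = (1 − f)·s²/n with f = n/N = 1490/17412 = 0.08557317.
Var(ȳ) = (1 − 0.08557317)·13500/1490 = 0.91442683·9.0604027 = 8.2850753.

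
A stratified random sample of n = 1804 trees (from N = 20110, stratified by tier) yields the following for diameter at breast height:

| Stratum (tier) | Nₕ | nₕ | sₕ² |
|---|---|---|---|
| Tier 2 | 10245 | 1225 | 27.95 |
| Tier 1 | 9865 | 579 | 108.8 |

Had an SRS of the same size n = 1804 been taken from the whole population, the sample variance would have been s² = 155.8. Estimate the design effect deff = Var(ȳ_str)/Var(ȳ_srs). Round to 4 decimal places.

Var(ȳ_str) = Σ Wₕ²(1−fₕ)sₕ²/nₕ with Wₕ = Nₕ/20110:
  Tier 2: (10245/20110)²·(1−1225/10245)·27.95/1225 = 0.0052136285
  Tier 1: (9865/20110)²·(1−579/9865)·108.8/579 = 0.042564934
  → Var(ȳ_str) = 0.047778563.
Var(ȳ_srs) = (1 − 1804/20110)·155.8/1804 = 0.078616247.
deff = 0.047778563 / 0.078616247 = 0.6077.

0.6077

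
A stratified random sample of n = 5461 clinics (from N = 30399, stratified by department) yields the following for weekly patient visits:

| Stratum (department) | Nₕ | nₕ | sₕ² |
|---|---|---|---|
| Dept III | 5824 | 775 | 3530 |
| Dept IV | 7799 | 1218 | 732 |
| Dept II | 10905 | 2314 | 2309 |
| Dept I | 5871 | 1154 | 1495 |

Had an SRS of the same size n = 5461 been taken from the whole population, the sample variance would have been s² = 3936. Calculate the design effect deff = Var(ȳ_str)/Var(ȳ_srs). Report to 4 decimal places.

0.5383

Var(ȳ_str) = Σ Wₕ²(1−fₕ)sₕ²/nₕ with Wₕ = Nₕ/30399:
  Dept III: (5824/30399)²·(1−775/5824)·3530/775 = 0.14493763
  Dept IV: (7799/30399)²·(1−1218/7799)·732/1218 = 0.033379207
  Dept II: (10905/30399)²·(1−2314/10905)·2309/2314 = 0.10116059
  Dept I: (5871/30399)²·(1−1154/5871)·1495/1154 = 0.038823505
  → Var(ȳ_str) = 0.31830093.
Var(ȳ_srs) = (1 − 5461/30399)·3936/5461 = 0.59126917.
deff = 0.31830093 / 0.59126917 = 0.5383.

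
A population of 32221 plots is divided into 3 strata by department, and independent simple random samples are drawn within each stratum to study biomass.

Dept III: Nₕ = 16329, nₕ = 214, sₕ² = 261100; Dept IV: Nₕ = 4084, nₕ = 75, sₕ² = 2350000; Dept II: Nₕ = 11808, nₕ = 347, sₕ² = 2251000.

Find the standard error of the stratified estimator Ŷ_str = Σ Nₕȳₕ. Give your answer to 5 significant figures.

Var(Ŷ_str) = Σₕ Nₕ²(1 − fₕ)sₕ²/nₕ.
Dept III: 16329²·(1 − 214/16329)·261100/214 = 3.2105763 × 10^11.
Dept IV: 4084²·(1 − 75/4084)·2350000/75 = 5.1301302 × 10^11.
Dept II: 11808²·(1 − 347/11808)·2251000/347 = 8.7789965 × 10^11.
Sum = 1.7119703 × 10^12.
SE = √(1.7119703 × 10^12) = 1.3084 × 10^6.

1.3084 × 10^6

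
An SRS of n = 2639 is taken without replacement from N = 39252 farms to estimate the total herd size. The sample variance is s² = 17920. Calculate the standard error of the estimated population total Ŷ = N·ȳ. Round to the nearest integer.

98787

Var(Ŷ) = N²·Var(ȳ) = N²·(1 − n/N)·s²/n.
f = 2639/39252 = 0.06723224; Var(ȳ) = 0.93276776·17920/2639 = 6.3339137.
Var(Ŷ) = 39252² · 6.3339137 = 9.7587844 × 10^9.
SE(Ŷ) = √(9.7587844 × 10^9) = 98787.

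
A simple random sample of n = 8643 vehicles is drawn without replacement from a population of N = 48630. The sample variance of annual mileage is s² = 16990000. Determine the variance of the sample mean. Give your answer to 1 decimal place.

1616.4

Under SRS without replacement, Var(ȳ) = (1 − f)·s²/n with f = n/N = 8643/48630 = 0.17772980.
Var(ȳ) = (1 − 0.17772980)·16990000/8643 = 0.82227020·1965.7526 = 1616.3798.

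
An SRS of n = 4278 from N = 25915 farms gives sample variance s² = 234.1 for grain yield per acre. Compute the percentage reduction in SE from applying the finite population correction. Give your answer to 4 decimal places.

f = n/N = 4278/25915 = 0.16507814.
SE_no-fpc = √(s²/n) = 0.23392698; SE_fpc = √((1−f)s²/n) = 0.21374858.
Ratio = √(1−f) = 0.91374059. Reduction = 100·(1 − 0.91374059) = 8.6259%.

8.6259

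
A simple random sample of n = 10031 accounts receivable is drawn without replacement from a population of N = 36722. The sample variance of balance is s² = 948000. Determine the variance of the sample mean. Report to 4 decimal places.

Under SRS without replacement, Var(ȳ) = (1 − f)·s²/n with f = n/N = 10031/36722 = 0.27316050.
Var(ȳ) = (1 − 0.27316050)·948000/10031 = 0.72683950·94.507028 = 68.691441.

68.6914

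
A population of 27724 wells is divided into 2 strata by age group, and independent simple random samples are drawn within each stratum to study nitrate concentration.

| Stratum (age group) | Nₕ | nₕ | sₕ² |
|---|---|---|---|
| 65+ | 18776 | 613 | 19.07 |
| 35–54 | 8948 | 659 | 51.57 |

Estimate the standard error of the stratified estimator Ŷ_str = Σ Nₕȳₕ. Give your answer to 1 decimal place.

Var(Ŷ_str) = Σₕ Nₕ²(1 − fₕ)sₕ²/nₕ.
65+: 18776²·(1 − 613/18776)·19.07/613 = 1.0609157 × 10^7.
35–54: 8948²·(1 − 659/8948)·51.57/659 = 5.8041661 × 10^6.
Sum = 1.6413323 × 10^7.
SE = √(1.6413323 × 10^7) = 4051.3.

4051.3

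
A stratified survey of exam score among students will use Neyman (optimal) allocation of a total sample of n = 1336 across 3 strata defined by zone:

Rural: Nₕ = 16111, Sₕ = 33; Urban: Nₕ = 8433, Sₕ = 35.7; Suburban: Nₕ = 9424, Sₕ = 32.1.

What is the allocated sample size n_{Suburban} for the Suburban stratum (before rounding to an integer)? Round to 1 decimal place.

356.0

Neyman allocation: nₕ = n·NₕSₕ / Σⱼ NⱼSⱼ.
Σ NⱼSⱼ = 16111·33 + 8433·35.7 + 9424·32.1 = 1.1352315 × 10^6.
n_{Suburban} = 1336·9424·32.1 / (1.1352315 × 10^6) = 356.0.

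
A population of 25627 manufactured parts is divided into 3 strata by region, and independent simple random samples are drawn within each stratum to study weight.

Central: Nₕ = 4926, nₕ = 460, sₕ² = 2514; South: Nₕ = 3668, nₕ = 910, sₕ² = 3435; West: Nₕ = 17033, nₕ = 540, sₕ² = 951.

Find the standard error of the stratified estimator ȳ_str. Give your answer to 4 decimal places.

0.9973

Var(ȳ_str) = Σₕ Wₕ²(1 − fₕ)sₕ²/nₕ with Wₕ = Nₕ/N, N = 25627.
Central: Wₕ = 0.19221914; term = 0.19221914²·(1 − 0.09338205)·2514/460 = 0.18307331.
South: Wₕ = 0.14313029; term = 0.14313029²·(1 − 0.24809160)·3435/910 = 0.058145137.
West: Wₕ = 0.66465056; term = 0.66465056²·(1 − 0.03170316)·951/540 = 0.75332438.
Sum = 0.99454283.
SE = √(0.99454283) = 0.9973.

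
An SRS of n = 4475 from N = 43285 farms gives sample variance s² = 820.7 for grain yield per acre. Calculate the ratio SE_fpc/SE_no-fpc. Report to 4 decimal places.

f = n/N = 4475/43285 = 0.10338454.
SE_no-fpc = √(s²/n) = 0.42824835; SE_fpc = √((1−f)s²/n) = 0.40550742.
Ratio = √(1−f) = 0.94689781.

0.9469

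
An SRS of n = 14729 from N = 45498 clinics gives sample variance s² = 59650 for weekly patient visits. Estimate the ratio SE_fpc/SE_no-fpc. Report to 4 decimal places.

0.8224

f = n/N = 14729/45498 = 0.32372852.
SE_no-fpc = √(s²/n) = 2.0124199; SE_fpc = √((1−f)s²/n) = 1.6549281.
Ratio = √(1−f) = 0.82235727.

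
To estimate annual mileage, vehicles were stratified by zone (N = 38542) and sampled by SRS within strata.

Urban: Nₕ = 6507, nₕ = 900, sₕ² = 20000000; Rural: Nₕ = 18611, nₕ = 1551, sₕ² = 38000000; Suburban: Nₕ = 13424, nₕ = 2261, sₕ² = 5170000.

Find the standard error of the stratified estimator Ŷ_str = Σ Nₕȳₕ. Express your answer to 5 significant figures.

Var(Ŷ_str) = Σₕ Nₕ²(1 − fₕ)sₕ²/nₕ.
Urban: 6507²·(1 − 900/6507)·20000000/900 = 8.107722 × 10^11.
Rural: 18611²·(1 − 1551/18611)·38000000/1551 = 7.778942 × 10^12.
Suburban: 13424²·(1 − 2261/13424)·5170000/2261 = 3.4265167 × 10^11.
Sum = 8.9323659 × 10^12.
SE = √(8.9323659 × 10^12) = 2.9887 × 10^6.

2.9887 × 10^6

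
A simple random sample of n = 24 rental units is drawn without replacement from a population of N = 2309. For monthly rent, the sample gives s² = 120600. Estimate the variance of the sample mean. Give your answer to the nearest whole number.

Under SRS without replacement, Var(ȳ) = (1 − f)·s²/n with f = n/N = 24/2309 = 0.01039411.
Var(ȳ) = (1 − 0.01039411)·120600/24 = 0.98960589·5025 = 4972.7696.

4973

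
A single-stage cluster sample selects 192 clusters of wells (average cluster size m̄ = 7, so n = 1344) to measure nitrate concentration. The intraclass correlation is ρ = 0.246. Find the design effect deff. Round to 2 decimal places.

deff = 1 + (7 − 1)·0.246 = 1 + 1.476 = 2.476.

2.48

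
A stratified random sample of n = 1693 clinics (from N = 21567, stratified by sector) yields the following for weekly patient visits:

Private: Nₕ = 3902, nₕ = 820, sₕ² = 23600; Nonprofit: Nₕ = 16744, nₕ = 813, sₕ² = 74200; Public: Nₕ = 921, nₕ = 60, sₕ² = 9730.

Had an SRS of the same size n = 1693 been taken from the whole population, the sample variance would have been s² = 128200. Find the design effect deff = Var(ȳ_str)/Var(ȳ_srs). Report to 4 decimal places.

Var(ȳ_str) = Σ Wₕ²(1−fₕ)sₕ²/nₕ with Wₕ = Nₕ/21567:
  Private: (3902/21567)²·(1−820/3902)·23600/820 = 0.74411245
  Nonprofit: (16744/21567)²·(1−813/16744)·74200/813 = 52.340291
  Public: (921/21567)²·(1−60/921)·9730/60 = 0.27646802
  → Var(ȳ_str) = 53.360871.
Var(ȳ_srs) = (1 − 1693/21567)·128200/1693 = 69.779301.
deff = 53.360871 / 69.779301 = 0.7647.

0.7647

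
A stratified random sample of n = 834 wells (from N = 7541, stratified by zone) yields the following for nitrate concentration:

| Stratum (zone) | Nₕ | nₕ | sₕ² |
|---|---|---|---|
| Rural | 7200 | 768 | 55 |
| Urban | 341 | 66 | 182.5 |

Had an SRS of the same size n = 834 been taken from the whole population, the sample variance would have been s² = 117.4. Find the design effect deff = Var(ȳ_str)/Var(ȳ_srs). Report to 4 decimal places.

0.5022

Var(ȳ_str) = Σ Wₕ²(1−fₕ)sₕ²/nₕ with Wₕ = Nₕ/7541:
  Rural: (7200/7541)²·(1−768/7200)·55/768 = 0.058320618
  Urban: (341/7541)²·(1−66/341)·182.5/66 = 0.0045598245
  → Var(ȳ_str) = 0.062880443.
Var(ȳ_srs) = (1 − 834/7541)·117.4/834 = 0.12519916.
deff = 0.062880443 / 0.12519916 = 0.5022.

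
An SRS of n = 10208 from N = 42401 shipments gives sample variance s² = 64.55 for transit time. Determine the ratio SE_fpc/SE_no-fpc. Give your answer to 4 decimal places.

f = n/N = 10208/42401 = 0.24074904.
SE_no-fpc = √(s²/n) = 0.07952026; SE_fpc = √((1−f)s²/n) = 0.069289985.
Ratio = √(1−f) = 0.87135008.

0.8714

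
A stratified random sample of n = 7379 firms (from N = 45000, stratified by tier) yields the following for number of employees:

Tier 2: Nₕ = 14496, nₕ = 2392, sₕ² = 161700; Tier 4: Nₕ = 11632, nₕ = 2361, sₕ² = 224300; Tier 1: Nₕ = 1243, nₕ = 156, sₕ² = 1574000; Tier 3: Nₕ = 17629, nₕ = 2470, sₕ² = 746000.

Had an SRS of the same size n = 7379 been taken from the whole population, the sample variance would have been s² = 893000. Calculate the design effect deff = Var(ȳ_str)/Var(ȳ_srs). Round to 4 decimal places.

0.5684

Var(ȳ_str) = Σ Wₕ²(1−fₕ)sₕ²/nₕ with Wₕ = Nₕ/45000:
  Tier 2: (14496/45000)²·(1−2392/14496)·161700/2392 = 5.8573464
  Tier 4: (11632/45000)²·(1−2361/11632)·224300/2361 = 5.059286
  Tier 1: (1243/45000)²·(1−156/1243)·1574000/156 = 6.7321809
  Tier 3: (17629/45000)²·(1−2470/17629)·746000/2470 = 39.857961
  → Var(ȳ_str) = 57.506774.
Var(ȳ_srs) = (1 − 7379/45000)·893000/7379 = 101.17466.
deff = 57.506774 / 101.17466 = 0.5684.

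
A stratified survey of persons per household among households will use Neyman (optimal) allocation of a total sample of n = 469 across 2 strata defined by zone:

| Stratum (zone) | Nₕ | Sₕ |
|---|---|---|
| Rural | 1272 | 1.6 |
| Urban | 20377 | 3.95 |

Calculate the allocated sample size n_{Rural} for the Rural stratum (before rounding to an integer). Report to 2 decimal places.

Neyman allocation: nₕ = n·NₕSₕ / Σⱼ NⱼSⱼ.
Σ NⱼSⱼ = 1272·1.6 + 20377·3.95 = 82524.35.
n_{Rural} = 469·1272·1.6 / 82524.35 = 11.57.

11.57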